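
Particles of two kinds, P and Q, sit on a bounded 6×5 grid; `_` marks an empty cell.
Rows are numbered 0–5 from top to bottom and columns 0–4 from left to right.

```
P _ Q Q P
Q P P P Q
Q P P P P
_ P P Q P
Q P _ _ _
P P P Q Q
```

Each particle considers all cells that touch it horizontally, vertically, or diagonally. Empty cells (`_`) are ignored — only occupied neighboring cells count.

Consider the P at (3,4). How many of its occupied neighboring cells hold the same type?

2

Occupied neighbors of (3,4): (2,3)=P, (2,4)=P, (3,3)=Q.
Same type (P): 2 of 3.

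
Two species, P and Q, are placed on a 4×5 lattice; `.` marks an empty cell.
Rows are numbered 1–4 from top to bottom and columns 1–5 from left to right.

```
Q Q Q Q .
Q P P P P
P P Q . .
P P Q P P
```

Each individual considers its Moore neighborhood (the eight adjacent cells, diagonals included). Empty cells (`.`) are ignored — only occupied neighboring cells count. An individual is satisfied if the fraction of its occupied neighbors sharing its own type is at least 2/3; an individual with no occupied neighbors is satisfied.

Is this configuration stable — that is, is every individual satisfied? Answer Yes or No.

(1,1)Q 2/3 ✓
(1,2)Q 3/5 ✗
(1,3)Q 2/5 ✗
(1,4)Q 1/4 ✗
(2,1)Q 2/5 ✗
(2,2)P 3/8 ✗
(2,3)P 3/7 ✗
(2,4)P 2/5 ✗
(2,5)P 1/2 ✗
(3,1)P 4/5 ✓
(3,2)P 5/8 ✗
(3,3)Q 1/7 ✗
(4,1)P 3/3 ✓
(4,2)P 3/5 ✗
(4,3)Q 1/4 ✗
(4,4)P 1/3 ✗
(4,5)P 1/1 ✓
For instance (1,2) has only 3/5 same-type neighbors, below 2/3.

No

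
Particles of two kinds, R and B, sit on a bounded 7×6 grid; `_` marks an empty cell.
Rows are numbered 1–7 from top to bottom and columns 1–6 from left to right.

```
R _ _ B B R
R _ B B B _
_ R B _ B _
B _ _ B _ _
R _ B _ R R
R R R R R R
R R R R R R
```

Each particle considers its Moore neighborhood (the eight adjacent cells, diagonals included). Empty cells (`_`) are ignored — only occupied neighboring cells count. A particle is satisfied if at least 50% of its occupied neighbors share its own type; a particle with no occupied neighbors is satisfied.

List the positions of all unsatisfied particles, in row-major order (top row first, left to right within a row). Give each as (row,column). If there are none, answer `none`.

(1,1)R 1/1 satisfied
(1,4)B 4/4 satisfied
(1,5)B 3/4 satisfied
(1,6)R 0/2 not
(2,1)R 2/2 satisfied
(2,3)B 3/4 satisfied
(2,4)B 6/6 satisfied
(2,5)B 4/5 satisfied
(3,2)R 1/4 not
(3,3)B 3/4 satisfied
(3,5)B 3/3 satisfied
(4,1)B 0/2 not
(4,4)B 3/4 satisfied
(5,1)R 2/3 satisfied
(5,3)B 1/4 not
(5,5)R 4/5 satisfied
(5,6)R 3/3 satisfied
(6,1)R 4/4 satisfied
(6,2)R 6/7 satisfied
(6,3)R 5/6 satisfied
(6,4)R 6/7 satisfied
(6,5)R 7/7 satisfied
(6,6)R 5/5 satisfied
(7,1)R 3/3 satisfied
(7,2)R 5/5 satisfied
(7,3)R 5/5 satisfied
(7,4)R 5/5 satisfied
(7,5)R 5/5 satisfied
(7,6)R 3/3 satisfied

(1,6), (3,2), (4,1), (5,3)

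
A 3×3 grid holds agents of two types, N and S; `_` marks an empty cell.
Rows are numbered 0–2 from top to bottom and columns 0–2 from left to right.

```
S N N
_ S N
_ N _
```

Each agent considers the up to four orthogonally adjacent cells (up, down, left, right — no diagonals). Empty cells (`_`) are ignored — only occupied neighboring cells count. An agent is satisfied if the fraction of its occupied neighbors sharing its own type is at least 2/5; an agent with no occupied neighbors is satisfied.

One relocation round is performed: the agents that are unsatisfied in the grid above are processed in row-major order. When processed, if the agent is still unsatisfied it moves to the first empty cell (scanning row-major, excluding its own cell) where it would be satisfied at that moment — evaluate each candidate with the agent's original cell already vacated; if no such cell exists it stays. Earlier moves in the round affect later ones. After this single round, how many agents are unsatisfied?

0

Initially unsatisfied (in order): (0,0), (0,1), (1,1), (2,1).
  (0,0) → (1,0).
  (0,1): now satisfied by earlier moves; stays.
  (1,1) → (0,0).
  (2,1): now satisfied by earlier moves; stays.
Resulting grid:
S N N
S _ N
_ N _
All satisfied now.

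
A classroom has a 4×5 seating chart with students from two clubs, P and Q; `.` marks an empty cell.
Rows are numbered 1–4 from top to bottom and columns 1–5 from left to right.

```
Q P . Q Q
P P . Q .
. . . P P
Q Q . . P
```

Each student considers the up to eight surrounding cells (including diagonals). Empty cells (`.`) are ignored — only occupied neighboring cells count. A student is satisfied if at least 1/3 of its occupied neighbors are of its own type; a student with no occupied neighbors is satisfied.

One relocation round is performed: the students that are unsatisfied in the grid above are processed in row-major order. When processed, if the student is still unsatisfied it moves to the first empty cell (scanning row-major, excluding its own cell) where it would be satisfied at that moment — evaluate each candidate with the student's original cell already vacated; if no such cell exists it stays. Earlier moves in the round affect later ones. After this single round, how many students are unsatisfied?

0

Initially unsatisfied (in order): (1,1).
  (1,1) → (1,3).
Resulting grid:
. P Q Q Q
P P . Q .
. . . P P
Q Q . . P
All satisfied now.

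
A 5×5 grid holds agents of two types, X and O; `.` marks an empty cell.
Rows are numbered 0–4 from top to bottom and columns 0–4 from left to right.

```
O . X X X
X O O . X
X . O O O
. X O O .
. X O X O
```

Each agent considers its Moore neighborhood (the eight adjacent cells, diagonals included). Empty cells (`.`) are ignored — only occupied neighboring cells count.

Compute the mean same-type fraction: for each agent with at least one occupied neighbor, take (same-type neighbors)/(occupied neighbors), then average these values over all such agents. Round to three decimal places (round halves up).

(0,0)O 1/2
(0,2)X 1/3
(0,3)X 3/4
(0,4)X 2/2
(1,0)X 1/3
(1,1)O 3/6
(1,2)O 3/5
(1,4)X 2/4
(2,0)X 2/3
(2,2)O 5/6
(2,3)O 5/6
(2,4)O 2/3
(3,1)X 2/5
(3,2)O 4/7
(3,3)O 6/7
(4,1)X 1/3
(4,2)O 2/5
(4,3)X 0/4
(4,4)O 1/2
Sum over 19 agents: 1/2 + 1/3 + 3/4 + 2/2 + 1/3 + 3/6 + 3/5 + 2/4 + 2/3 + 5/6 + 5/6 + 2/3 + 2/5 + 4/7 + 6/7 + 1/3 + 2/5 + 0/4 + 1/2 = 1481/140; mean = 1481/140 ÷ 19 = 1481/2660 = 0.556766… → 0.557.

0.557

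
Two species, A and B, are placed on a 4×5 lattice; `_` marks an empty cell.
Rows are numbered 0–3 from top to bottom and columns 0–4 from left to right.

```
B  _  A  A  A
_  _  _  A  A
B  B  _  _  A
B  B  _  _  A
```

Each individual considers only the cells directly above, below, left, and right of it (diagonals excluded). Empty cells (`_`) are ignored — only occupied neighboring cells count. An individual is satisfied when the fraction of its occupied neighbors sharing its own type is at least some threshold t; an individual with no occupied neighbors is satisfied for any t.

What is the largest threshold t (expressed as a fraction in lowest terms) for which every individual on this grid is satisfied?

(0,0)B — no occupied neighbors
(0,2)A 1/1
(0,3)A 3/3
(0,4)A 2/2
(1,3)A 2/2
(1,4)A 3/3
(2,0)B 2/2
(2,1)B 2/2
(2,4)A 2/2
(3,0)B 2/2
(3,1)B 2/2
(3,4)A 1/1
The smallest same-type fraction is 1/1 at (0,2), which reduces to 1/1. Any threshold above that leaves this individual unsatisfied.

1/1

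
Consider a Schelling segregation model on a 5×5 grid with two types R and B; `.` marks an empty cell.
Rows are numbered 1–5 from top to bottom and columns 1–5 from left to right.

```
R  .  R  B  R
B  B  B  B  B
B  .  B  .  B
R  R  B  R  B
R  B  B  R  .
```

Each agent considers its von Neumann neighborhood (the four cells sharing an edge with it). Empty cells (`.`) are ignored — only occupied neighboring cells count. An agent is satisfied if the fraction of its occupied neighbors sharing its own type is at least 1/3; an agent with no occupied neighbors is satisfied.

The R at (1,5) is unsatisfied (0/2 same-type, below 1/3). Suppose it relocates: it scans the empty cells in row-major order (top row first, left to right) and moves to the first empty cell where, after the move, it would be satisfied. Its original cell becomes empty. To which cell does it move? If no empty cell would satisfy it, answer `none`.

Vacating (1,5). Empty cells in order:
  (1,2): 2/3 same-type → satisfied — stop here.

(1,2)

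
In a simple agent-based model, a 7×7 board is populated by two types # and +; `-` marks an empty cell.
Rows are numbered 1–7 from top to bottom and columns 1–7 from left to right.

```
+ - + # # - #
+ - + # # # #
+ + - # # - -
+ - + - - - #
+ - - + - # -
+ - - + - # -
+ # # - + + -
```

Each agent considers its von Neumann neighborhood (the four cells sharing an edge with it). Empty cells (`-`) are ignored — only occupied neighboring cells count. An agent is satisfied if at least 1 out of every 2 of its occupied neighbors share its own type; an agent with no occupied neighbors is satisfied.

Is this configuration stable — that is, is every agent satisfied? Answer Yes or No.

Yes

Row 1: (1,1)+ 1/1 ok · (1,3)+ 1/2 ok · (1,4)# 2/3 ok · (1,5)# 2/2 ok · (1,7)# 1/1 ok
Row 2: (2,1)+ 2/2 ok · (2,3)+ 1/2 ok · (2,4)# 3/4 ok · (2,5)# 4/4 ok · (2,6)# 2/2 ok · (2,7)# 2/2 ok
Row 3: (3,1)+ 3/3 ok · (3,2)+ 1/1 ok · (3,4)# 2/2 ok · (3,5)# 2/2 ok
Row 4: (4,1)+ 2/2 ok · (4,3)+ 0/0 ok · (4,7)# 0/0 ok
Row 5: (5,1)+ 2/2 ok · (5,4)+ 1/1 ok · (5,6)# 1/1 ok
Row 6: (6,1)+ 2/2 ok · (6,4)+ 1/1 ok · (6,6)# 1/2 ok
Row 7: (7,1)+ 1/2 ok · (7,2)# 1/2 ok · (7,3)# 1/1 ok · (7,5)+ 1/1 ok · (7,6)+ 1/2 ok
All meet the threshold, so the configuration is stable.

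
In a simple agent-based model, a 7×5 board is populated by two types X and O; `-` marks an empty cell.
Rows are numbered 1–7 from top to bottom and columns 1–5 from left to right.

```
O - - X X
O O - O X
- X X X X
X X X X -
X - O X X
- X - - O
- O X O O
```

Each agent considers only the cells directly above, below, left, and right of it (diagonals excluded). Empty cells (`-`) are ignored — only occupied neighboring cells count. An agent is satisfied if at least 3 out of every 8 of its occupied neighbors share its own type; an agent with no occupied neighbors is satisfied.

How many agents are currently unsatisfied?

(1,1)O 1/1 ok
(1,4)X 1/2 ok
(1,5)X 2/2 ok
(2,1)O 2/2 ok
(2,2)O 1/2 ok
(2,4)O 0/3 unhappy
(2,5)X 2/3 ok
(3,2)X 2/3 ok
(3,3)X 3/3 ok
(3,4)X 3/4 ok
(3,5)X 2/2 ok
(4,1)X 2/2 ok
(4,2)X 3/3 ok
(4,3)X 3/4 ok
(4,4)X 3/3 ok
(5,1)X 1/1 ok
(5,3)O 0/2 unhappy
(5,4)X 2/3 ok
(5,5)X 1/2 ok
(6,2)X 0/1 unhappy
(6,5)O 1/2 ok
(7,2)O 0/2 unhappy
(7,3)X 0/2 unhappy
(7,4)O 1/2 ok
(7,5)O 2/2 ok
Unsatisfied: (2,4), (5,3), (6,2), (7,2), (7,3) — 5 in total.

5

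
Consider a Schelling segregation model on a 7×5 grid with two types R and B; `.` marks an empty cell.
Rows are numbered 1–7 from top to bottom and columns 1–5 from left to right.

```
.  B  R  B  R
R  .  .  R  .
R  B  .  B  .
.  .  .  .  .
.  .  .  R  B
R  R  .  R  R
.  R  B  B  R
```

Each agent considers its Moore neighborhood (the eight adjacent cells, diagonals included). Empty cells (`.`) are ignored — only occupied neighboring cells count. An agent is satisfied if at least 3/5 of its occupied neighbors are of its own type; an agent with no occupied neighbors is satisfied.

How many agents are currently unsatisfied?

13

(1,2)B 0/2 unhappy
(1,3)R 1/3 unhappy
(1,4)B 0/3 unhappy
(1,5)R 1/2 unhappy
(2,1)R 1/3 unhappy
(2,4)R 2/4 unhappy
(3,1)R 1/2 unhappy
(3,2)B 0/2 unhappy
(3,4)B 0/1 unhappy
(5,4)R 2/3 ok
(5,5)B 0/3 unhappy
(6,1)R 2/2 ok
(6,2)R 2/3 ok
(6,4)R 3/6 unhappy
(6,5)R 3/5 ok
(7,2)R 2/3 ok
(7,3)B 1/4 unhappy
(7,4)B 1/4 unhappy
(7,5)R 2/3 ok
Unsatisfied: (1,2), (1,3), (1,4), (1,5), (2,1), (2,4), (3,1), (3,2), (3,4), (5,5), (6,4), (7,3), (7,4) — 13 in total.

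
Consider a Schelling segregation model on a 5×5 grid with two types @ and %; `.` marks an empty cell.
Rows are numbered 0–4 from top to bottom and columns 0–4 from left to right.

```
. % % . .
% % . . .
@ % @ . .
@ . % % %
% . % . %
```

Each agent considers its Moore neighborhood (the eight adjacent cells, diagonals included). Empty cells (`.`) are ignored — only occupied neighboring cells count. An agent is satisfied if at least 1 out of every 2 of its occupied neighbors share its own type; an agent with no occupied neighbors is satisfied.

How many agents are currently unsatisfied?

4

(0,1)% 3/3 ok
(0,2)% 2/2 ok
(1,0)% 3/4 ok
(1,1)% 4/6 ok
(2,0)@ 1/4 unhappy
(2,1)% 3/6 ok
(2,2)@ 0/4 unhappy
(3,0)@ 1/3 unhappy
(3,2)% 3/4 ok
(3,3)% 4/5 ok
(3,4)% 2/2 ok
(4,0)% 0/1 unhappy
(4,2)% 2/2 ok
(4,4)% 2/2 ok
Unsatisfied: (2,0), (2,2), (3,0), (4,0) — 4 in total.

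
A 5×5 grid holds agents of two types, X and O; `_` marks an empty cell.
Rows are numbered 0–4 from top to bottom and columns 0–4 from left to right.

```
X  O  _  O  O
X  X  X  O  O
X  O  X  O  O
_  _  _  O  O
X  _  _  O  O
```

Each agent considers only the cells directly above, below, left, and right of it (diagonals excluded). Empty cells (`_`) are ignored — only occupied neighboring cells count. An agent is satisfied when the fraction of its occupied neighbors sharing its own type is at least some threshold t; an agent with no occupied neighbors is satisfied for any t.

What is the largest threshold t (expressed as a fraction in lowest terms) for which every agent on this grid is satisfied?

0/1

Row 0: (0,0)X 1/2 · (0,1)O 0/2 · (0,3)O 2/2 · (0,4)O 2/2
Row 1: (1,0)X 3/3 · (1,1)X 2/4 · (1,2)X 2/3 · (1,3)O 3/4 · (1,4)O 3/3
Row 2: (2,0)X 1/2 · (2,1)O 0/3 · (2,2)X 1/3 · (2,3)O 3/4 · (2,4)O 3/3
Row 3: (3,3)O 3/3 · (3,4)O 3/3
Row 4: (4,0)X — no occupied neighbors · (4,3)O 2/2 · (4,4)O 2/2
The smallest same-type fraction is 0/2 at (0,1), which reduces to 0/1. Any threshold above that leaves this agent unsatisfied.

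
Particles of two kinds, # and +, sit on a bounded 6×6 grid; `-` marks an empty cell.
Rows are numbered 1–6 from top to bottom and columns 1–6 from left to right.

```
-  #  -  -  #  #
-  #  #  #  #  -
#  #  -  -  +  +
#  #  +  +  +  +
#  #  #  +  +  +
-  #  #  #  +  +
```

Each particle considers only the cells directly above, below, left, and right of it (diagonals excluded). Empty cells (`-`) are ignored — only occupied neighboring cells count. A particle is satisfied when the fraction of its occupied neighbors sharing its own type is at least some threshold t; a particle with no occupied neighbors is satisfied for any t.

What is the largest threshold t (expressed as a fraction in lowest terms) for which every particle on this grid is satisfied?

(1,2)# 1/1
(1,5)# 2/2
(1,6)# 1/1
(2,2)# 3/3
(2,3)# 2/2
(2,4)# 2/2
(2,5)# 2/3
(3,1)# 2/2
(3,2)# 3/3
(3,5)+ 2/3
(3,6)+ 2/2
(4,1)# 3/3
(4,2)# 3/4
(4,3)+ 1/3
(4,4)+ 3/3
(4,5)+ 4/4
(4,6)+ 3/3
(5,1)# 2/2
(5,2)# 4/4
(5,3)# 2/4
(5,4)+ 2/4
(5,5)+ 4/4
(5,6)+ 3/3
(6,2)# 2/2
(6,3)# 3/3
(6,4)# 1/3
(6,5)+ 2/3
(6,6)+ 2/2
The smallest same-type fraction is 1/3 at (4,3), which reduces to 1/3. Any threshold above that leaves this particle unsatisfied.

1/3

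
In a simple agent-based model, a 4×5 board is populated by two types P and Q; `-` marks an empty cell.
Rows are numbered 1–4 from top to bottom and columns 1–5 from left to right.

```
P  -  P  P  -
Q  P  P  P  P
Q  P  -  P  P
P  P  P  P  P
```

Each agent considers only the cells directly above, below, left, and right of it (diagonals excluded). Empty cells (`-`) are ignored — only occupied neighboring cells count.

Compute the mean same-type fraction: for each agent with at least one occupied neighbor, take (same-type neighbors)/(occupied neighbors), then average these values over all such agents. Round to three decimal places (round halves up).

Row 1: (1,1)P 0/1 · (1,3)P 2/2 · (1,4)P 2/2
Row 2: (2,1)Q 1/3 · (2,2)P 2/3 · (2,3)P 3/3 · (2,4)P 4/4 · (2,5)P 2/2
Row 3: (3,1)Q 1/3 · (3,2)P 2/3 · (3,4)P 3/3 · (3,5)P 3/3
Row 4: (4,1)P 1/2 · (4,2)P 3/3 · (4,3)P 2/2 · (4,4)P 3/3 · (4,5)P 2/2
Sum over 17 agents: 0/1 + 2/2 + 2/2 + 1/3 + 2/3 + 3/3 + 4/4 + 2/2 + 1/3 + 2/3 + 3/3 + 3/3 + 1/2 + 3/3 + 2/2 + 3/3 + 2/2 = 27/2; mean = 27/2 ÷ 17 = 27/34 = 0.794117… → 0.794.

0.794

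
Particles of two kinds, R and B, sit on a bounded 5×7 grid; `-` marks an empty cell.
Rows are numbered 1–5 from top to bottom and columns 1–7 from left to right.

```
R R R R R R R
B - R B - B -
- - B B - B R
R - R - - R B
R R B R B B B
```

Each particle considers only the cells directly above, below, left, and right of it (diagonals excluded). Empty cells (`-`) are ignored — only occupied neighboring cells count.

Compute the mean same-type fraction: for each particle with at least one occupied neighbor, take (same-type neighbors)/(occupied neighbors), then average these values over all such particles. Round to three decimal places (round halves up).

0.526

(1,1)R 1/2
(1,2)R 2/2
(1,3)R 3/3
(1,4)R 2/3
(1,5)R 2/2
(1,6)R 2/3
(1,7)R 1/1
(2,1)B 0/1
(2,3)R 1/3
(2,4)B 1/3
(2,6)B 1/2
(3,3)B 1/3
(3,4)B 2/2
(3,6)B 1/3
(3,7)R 0/2
(4,1)R 1/1
(4,3)R 0/2
(4,6)R 0/3
(4,7)B 1/3
(5,1)R 2/2
(5,2)R 1/2
(5,3)B 0/3
(5,4)R 0/2
(5,5)B 1/2
(5,6)B 2/3
(5,7)B 2/2
Sum over 26 particles: 1/2 + 2/2 + 3/3 + 2/3 + 2/2 + 2/3 + 1/1 + 0/1 + 1/3 + 1/3 + 1/2 + 1/3 + 2/2 + 1/3 + 0/2 + 1/1 + 0/2 + 0/3 + 1/3 + 2/2 + 1/2 + 0/3 + 0/2 + 1/2 + 2/3 + 2/2 = 41/3; mean = 41/3 ÷ 26 = 41/78 = 0.525641… → 0.526.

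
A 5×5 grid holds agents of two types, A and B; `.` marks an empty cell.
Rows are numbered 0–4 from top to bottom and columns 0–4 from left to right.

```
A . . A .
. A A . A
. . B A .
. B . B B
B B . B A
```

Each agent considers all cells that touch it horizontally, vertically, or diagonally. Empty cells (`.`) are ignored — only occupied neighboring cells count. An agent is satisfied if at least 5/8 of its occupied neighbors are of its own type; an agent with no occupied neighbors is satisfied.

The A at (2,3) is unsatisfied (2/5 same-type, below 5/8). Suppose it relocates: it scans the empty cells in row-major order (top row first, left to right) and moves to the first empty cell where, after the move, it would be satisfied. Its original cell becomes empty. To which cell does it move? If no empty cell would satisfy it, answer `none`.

Vacating (2,3). Empty cells in order:
  (0,1): 3/3 same-type → satisfied — stop here.

(0,1)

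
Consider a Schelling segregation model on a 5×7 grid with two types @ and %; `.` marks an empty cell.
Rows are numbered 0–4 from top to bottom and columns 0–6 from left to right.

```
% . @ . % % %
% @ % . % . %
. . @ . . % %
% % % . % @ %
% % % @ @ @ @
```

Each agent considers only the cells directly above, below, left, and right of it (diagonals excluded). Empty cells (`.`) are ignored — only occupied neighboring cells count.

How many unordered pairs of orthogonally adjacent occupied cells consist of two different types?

Scan each occupied cell's neighbors to the right and below so each pair is counted once.
Row 0: %(0,0)–%(1,0)= @(0,2)–%(1,2)≠ %(0,4)–%(0,5)= %(0,4)–%(1,4)= %(0,5)–%(0,6)= %(0,6)–%(1,6)=  → 1/6 unlike.
Row 1: %(1,0)–@(1,1)≠ @(1,1)–%(1,2)≠ %(1,2)–@(2,2)≠ %(1,6)–%(2,6)=  → 3/4 unlike.
Row 2: @(2,2)–%(3,2)≠ %(2,5)–%(2,6)= %(2,5)–@(3,5)≠ %(2,6)–%(3,6)=  → 2/4 unlike.
Row 3: %(3,0)–%(3,1)= %(3,0)–%(4,0)= %(3,1)–%(3,2)= %(3,1)–%(4,1)= %(3,2)–%(4,2)= %(3,4)–@(3,5)≠ %(3,4)–@(4,4)≠ @(3,5)–%(3,6)≠ @(3,5)–@(4,5)= %(3,6)–@(4,6)≠  → 4/10 unlike.
Row 4: %(4,0)–%(4,1)= %(4,1)–%(4,2)= %(4,2)–@(4,3)≠ @(4,3)–@(4,4)= @(4,4)–@(4,5)= @(4,5)–@(4,6)=  → 1/6 unlike.
Total adjacent occupied pairs: 30; unlike-type pairs: 11.

11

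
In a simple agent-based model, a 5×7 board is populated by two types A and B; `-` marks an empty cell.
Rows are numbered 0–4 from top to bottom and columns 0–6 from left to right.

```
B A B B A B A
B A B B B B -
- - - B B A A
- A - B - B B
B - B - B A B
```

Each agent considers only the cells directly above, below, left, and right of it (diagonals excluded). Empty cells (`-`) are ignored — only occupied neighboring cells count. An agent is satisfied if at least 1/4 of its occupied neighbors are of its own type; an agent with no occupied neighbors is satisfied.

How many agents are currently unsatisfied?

(0,0)B 1/2 satisfied
(0,1)A 1/3 satisfied
(0,2)B 2/3 satisfied
(0,3)B 2/3 satisfied
(0,4)A 0/3 not
(0,5)B 1/3 satisfied
(0,6)A 0/1 not
(1,0)B 1/2 satisfied
(1,1)A 1/3 satisfied
(1,2)B 2/3 satisfied
(1,3)B 4/4 satisfied
(1,4)B 3/4 satisfied
(1,5)B 2/3 satisfied
(2,3)B 3/3 satisfied
(2,4)B 2/3 satisfied
(2,5)A 1/4 satisfied
(2,6)A 1/2 satisfied
(3,1)A 0/0 satisfied
(3,3)B 1/1 satisfied
(3,5)B 1/3 satisfied
(3,6)B 2/3 satisfied
(4,0)B 0/0 satisfied
(4,2)B 0/0 satisfied
(4,4)B 0/1 not
(4,5)A 0/3 not
(4,6)B 1/2 satisfied
Unsatisfied: (0,4), (0,6), (4,4), (4,5) — 4 in total.

4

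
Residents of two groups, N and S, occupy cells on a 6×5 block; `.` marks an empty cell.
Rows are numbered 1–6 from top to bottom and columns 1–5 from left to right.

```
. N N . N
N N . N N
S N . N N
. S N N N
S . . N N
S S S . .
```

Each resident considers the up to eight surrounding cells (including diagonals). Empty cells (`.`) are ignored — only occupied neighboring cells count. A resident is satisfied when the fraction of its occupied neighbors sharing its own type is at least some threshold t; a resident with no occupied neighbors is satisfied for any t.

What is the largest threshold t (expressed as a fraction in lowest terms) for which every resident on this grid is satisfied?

Row 1: (1,2)N 3/3 · (1,3)N 3/3 · (1,5)N 2/2
Row 2: (2,1)N 3/4 · (2,2)N 4/5 · (2,4)N 5/5 · (2,5)N 4/4
Row 3: (3,1)S 1/4 · (3,2)N 3/5 · (3,4)N 6/6 · (3,5)N 5/5
Row 4: (4,2)S 2/4 · (4,3)N 4/5 · (4,4)N 6/6 · (4,5)N 5/5
Row 5: (5,1)S 3/3 · (5,4)N 4/5 · (5,5)N 3/3
Row 6: (6,1)S 2/2 · (6,2)S 3/3 · (6,3)S 1/2
The smallest same-type fraction is 1/4 at (3,1), which reduces to 1/4. Any threshold above that leaves this resident unsatisfied.

1/4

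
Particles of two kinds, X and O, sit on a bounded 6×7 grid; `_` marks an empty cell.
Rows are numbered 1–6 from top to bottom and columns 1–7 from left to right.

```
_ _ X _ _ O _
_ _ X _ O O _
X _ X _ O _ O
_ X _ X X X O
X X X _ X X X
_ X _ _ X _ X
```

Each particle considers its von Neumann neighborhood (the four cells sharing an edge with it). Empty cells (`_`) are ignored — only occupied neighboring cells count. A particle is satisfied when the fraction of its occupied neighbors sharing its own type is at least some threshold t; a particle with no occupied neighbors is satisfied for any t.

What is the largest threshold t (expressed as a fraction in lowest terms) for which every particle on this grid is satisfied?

1/3

(1,3)X 1/1
(1,6)O 1/1
(2,3)X 2/2
(2,5)O 2/2
(2,6)O 2/2
(3,1)X — no occupied neighbors
(3,3)X 1/1
(3,5)O 1/2
(3,7)O 1/1
(4,2)X 1/1
(4,4)X 1/1
(4,5)X 3/4
(4,6)X 2/3
(4,7)O 1/3
(5,1)X 1/1
(5,2)X 4/4
(5,3)X 1/1
(5,5)X 3/3
(5,6)X 3/3
(5,7)X 2/3
(6,2)X 1/1
(6,5)X 1/1
(6,7)X 1/1
The smallest same-type fraction is 1/3 at (4,7), which reduces to 1/3. Any threshold above that leaves this particle unsatisfied.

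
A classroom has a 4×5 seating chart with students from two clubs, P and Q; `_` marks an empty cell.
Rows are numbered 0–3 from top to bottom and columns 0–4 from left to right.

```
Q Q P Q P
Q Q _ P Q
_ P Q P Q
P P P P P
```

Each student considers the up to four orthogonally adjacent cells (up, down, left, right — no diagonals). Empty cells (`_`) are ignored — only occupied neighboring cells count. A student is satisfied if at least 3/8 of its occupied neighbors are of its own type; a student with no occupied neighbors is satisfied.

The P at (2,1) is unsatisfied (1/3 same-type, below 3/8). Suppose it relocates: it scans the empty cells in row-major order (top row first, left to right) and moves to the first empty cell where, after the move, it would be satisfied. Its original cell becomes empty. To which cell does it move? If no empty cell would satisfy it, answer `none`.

(1,2)

Vacating (2,1). Empty cells in order:
  (1,2): 2/4 same-type → satisfied — stop here.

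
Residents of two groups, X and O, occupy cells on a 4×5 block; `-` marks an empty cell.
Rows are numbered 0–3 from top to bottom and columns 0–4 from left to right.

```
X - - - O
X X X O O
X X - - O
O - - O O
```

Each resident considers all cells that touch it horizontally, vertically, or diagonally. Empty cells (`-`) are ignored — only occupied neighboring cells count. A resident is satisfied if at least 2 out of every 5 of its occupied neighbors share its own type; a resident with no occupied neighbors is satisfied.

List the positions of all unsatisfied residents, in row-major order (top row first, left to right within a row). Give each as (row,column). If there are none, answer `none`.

(0,0)X 2/2 ✓
(0,4)O 2/2 ✓
(1,0)X 4/4 ✓
(1,1)X 5/5 ✓
(1,2)X 2/3 ✓
(1,3)O 3/4 ✓
(1,4)O 3/3 ✓
(2,0)X 3/4 ✓
(2,1)X 4/5 ✓
(2,4)O 4/4 ✓
(3,0)O 0/2 ✗
(3,3)O 2/2 ✓
(3,4)O 2/2 ✓

(3,0)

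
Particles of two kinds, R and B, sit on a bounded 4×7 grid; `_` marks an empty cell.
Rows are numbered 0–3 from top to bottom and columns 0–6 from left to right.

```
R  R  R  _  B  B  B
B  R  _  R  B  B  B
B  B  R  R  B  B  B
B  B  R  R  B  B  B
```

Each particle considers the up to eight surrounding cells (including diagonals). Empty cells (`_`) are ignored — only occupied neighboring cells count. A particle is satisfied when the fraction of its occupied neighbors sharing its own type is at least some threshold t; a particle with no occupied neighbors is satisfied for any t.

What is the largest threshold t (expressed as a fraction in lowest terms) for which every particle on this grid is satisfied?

Row 0: (0,0)R 2/3 · (0,1)R 3/4 · (0,2)R 3/3 · (0,4)B 3/4 · (0,5)B 5/5 · (0,6)B 3/3
Row 1: (1,0)B 2/5 · (1,1)R 4/7 · (1,3)R 3/6 · (1,4)B 5/7 · (1,5)B 8/8 · (1,6)B 5/5
Row 2: (2,0)B 4/5 · (2,1)B 4/7 · (2,2)R 5/7 · (2,3)R 4/7 · (2,4)B 5/8 · (2,5)B 8/8 · (2,6)B 5/5
Row 3: (3,0)B 3/3 · (3,1)B 3/5 · (3,2)R 3/5 · (3,3)R 3/5 · (3,4)B 3/5 · (3,5)B 5/5 · (3,6)B 3/3
The smallest same-type fraction is 2/5 at (1,0), which reduces to 2/5. Any threshold above that leaves this particle unsatisfied.

2/5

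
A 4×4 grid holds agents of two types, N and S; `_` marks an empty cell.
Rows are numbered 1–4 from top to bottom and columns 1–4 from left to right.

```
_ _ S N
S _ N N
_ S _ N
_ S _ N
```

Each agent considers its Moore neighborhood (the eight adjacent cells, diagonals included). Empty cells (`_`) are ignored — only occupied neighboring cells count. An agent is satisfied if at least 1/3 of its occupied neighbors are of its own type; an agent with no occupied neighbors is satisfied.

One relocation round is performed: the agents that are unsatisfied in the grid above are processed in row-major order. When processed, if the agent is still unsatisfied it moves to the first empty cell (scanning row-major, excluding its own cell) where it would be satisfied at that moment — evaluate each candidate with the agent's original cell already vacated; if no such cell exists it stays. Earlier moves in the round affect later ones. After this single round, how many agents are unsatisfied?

Initially unsatisfied (in order): (1,3).
  (1,3) → (1,1).
Resulting grid:
S _ _ N
S _ N N
_ S _ N
_ S _ N
All satisfied now.

0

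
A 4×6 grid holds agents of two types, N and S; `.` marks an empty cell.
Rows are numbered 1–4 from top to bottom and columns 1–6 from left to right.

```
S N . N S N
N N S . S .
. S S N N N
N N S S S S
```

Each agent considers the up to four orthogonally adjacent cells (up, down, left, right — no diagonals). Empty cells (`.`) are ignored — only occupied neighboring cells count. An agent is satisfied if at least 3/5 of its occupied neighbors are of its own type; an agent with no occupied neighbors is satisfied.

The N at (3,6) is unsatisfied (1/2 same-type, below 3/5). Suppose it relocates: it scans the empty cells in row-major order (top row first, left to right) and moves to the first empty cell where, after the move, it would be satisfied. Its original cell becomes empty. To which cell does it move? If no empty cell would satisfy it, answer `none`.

(1,3)

Vacating (3,6). Empty cells in order:
  (1,3): 2/3 same-type → satisfied — stop here.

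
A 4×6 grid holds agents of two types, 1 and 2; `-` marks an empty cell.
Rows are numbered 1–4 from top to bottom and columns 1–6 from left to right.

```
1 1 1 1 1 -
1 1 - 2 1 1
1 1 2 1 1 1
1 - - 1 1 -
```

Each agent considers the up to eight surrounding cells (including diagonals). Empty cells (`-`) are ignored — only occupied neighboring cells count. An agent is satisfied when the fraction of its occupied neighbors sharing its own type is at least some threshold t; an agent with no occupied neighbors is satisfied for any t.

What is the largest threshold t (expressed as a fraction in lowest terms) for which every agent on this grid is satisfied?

1/7

Row 1: (1,1)1 3/3 · (1,2)1 4/4 · (1,3)1 3/4 · (1,4)1 3/4 · (1,5)1 3/4
Row 2: (2,1)1 5/5 · (2,2)1 6/7 · (2,4)2 1/7 · (2,5)1 6/7 · (2,6)1 4/4
Row 3: (3,1)1 4/4 · (3,2)1 4/5 · (3,3)2 1/5 · (3,4)1 4/6 · (3,5)1 6/7 · (3,6)1 4/4
Row 4: (4,1)1 2/2 · (4,4)1 3/4 · (4,5)1 4/4
The smallest same-type fraction is 1/7 at (2,4), which reduces to 1/7. Any threshold above that leaves this agent unsatisfied.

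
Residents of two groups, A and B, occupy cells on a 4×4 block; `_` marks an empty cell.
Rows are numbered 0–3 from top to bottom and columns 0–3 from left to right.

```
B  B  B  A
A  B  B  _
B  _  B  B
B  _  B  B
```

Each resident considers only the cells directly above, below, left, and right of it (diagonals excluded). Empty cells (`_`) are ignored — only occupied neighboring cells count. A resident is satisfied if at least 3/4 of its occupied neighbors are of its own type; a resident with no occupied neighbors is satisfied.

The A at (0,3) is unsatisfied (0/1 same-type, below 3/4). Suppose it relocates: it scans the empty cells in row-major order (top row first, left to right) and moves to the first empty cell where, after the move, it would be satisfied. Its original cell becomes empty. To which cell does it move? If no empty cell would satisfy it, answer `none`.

Vacating (0,3). Empty cells in order:
  (1,3): 0/2 same-type → still unsatisfied.
  (2,1): 0/3 same-type → still unsatisfied.
  (3,1): 0/2 same-type → still unsatisfied.

none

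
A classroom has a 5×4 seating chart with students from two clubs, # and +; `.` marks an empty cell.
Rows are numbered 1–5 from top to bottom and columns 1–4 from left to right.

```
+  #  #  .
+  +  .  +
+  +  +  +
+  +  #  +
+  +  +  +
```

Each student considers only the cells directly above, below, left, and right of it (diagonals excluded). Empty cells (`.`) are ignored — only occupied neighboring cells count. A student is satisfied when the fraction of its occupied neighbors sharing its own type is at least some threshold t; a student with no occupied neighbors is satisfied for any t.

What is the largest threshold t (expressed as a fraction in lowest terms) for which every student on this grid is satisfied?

0/1

(1,1)+ 1/2
(1,2)# 1/3
(1,3)# 1/1
(2,1)+ 3/3
(2,2)+ 2/3
(2,4)+ 1/1
(3,1)+ 3/3
(3,2)+ 4/4
(3,3)+ 2/3
(3,4)+ 3/3
(4,1)+ 3/3
(4,2)+ 3/4
(4,3)# 0/4
(4,4)+ 2/3
(5,1)+ 2/2
(5,2)+ 3/3
(5,3)+ 2/3
(5,4)+ 2/2
The smallest same-type fraction is 0/4 at (4,3), which reduces to 0/1. Any threshold above that leaves this student unsatisfied.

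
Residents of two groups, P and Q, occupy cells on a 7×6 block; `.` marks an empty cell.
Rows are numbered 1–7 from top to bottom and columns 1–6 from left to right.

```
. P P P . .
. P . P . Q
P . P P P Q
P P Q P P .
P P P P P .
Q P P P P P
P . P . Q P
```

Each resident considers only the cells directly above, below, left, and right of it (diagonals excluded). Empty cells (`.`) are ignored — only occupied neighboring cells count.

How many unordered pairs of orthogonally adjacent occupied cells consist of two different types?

Scan each occupied cell's neighbors to the right and below so each pair is counted once.
From row 1: 0 unlike of 4 pairs (running 0/4).
From row 2: 0 unlike of 2 pairs (running 0/6).
From row 3: 2 unlike of 7 pairs (running 2/13).
From row 4: 3 unlike of 9 pairs (running 5/22).
From row 5: 1 unlike of 9 pairs (running 6/31).
From row 6: 3 unlike of 9 pairs (running 9/40).
From row 7: 1 unlike of 1 pairs (running 10/41).
Total adjacent occupied pairs: 41; unlike-type pairs: 10.

10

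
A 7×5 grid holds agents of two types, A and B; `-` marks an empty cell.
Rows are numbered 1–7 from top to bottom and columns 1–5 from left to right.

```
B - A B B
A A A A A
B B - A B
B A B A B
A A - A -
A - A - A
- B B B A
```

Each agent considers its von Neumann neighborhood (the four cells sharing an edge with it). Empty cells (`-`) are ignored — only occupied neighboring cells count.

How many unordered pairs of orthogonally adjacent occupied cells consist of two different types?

Scan each occupied cell's neighbors to the right and below so each pair is counted once.
From row 1: 4 unlike of 6 pairs (running 4/6).
From row 2: 3 unlike of 8 pairs (running 7/14).
From row 3: 2 unlike of 6 pairs (running 9/20).
From row 4: 5 unlike of 7 pairs (running 14/27).
From row 5: 0 unlike of 2 pairs (running 14/29).
From row 6: 1 unlike of 2 pairs (running 15/31).
From row 7: 1 unlike of 3 pairs (running 16/34).
Total adjacent occupied pairs: 34; unlike-type pairs: 16.

16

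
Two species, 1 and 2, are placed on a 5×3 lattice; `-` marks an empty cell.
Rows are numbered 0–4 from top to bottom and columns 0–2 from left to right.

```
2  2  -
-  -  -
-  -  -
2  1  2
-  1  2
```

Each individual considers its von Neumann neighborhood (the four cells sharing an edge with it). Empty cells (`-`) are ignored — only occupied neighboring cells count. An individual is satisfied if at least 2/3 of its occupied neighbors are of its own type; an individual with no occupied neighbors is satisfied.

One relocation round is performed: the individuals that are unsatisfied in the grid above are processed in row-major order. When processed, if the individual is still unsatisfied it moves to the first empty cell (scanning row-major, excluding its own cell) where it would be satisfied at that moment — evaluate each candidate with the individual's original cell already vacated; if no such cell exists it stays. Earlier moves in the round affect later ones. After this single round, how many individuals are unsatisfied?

0

Initially unsatisfied (in order): (3,0), (3,1), (3,2), (4,1), (4,2).
  (3,0) → (0,2).
  (3,1) → (2,0).
  (3,2): now satisfied by earlier moves; stays.
  (4,1) → (2,1).
  (4,2): now satisfied by earlier moves; stays.
Resulting grid:
2 2 2
- - -
1 1 -
- - 2
- - 2
All satisfied now.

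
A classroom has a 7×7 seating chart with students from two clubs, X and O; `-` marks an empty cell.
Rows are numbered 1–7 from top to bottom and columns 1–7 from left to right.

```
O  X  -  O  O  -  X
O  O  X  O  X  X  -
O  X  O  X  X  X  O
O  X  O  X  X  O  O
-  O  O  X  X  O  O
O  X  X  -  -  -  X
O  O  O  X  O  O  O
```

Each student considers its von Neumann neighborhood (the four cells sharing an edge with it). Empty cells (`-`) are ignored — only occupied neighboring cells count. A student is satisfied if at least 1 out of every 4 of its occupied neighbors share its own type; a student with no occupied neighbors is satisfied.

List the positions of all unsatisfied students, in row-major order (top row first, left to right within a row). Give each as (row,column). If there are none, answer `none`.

Row 1: (1,1)O 1/2 satisfied · (1,2)X 0/2 not · (1,4)O 2/2 satisfied · (1,5)O 1/2 satisfied · (1,7)X 0/0 satisfied
Row 2: (2,1)O 3/3 satisfied · (2,2)O 1/4 satisfied · (2,3)X 0/3 not · (2,4)O 1/4 satisfied · (2,5)X 2/4 satisfied · (2,6)X 2/2 satisfied
Row 3: (3,1)O 2/3 satisfied · (3,2)X 1/4 satisfied · (3,3)O 1/4 satisfied · (3,4)X 2/4 satisfied · (3,5)X 4/4 satisfied · (3,6)X 2/4 satisfied · (3,7)O 1/2 satisfied
Row 4: (4,1)O 1/2 satisfied · (4,2)X 1/4 satisfied · (4,3)O 2/4 satisfied · (4,4)X 3/4 satisfied · (4,5)X 3/4 satisfied · (4,6)O 2/4 satisfied · (4,7)O 3/3 satisfied
Row 5: (5,2)O 1/3 satisfied · (5,3)O 2/4 satisfied · (5,4)X 2/3 satisfied · (5,5)X 2/3 satisfied · (5,6)O 2/3 satisfied · (5,7)O 2/3 satisfied
Row 6: (6,1)O 1/2 satisfied · (6,2)X 1/4 satisfied · (6,3)X 1/3 satisfied · (6,7)X 0/2 not
Row 7: (7,1)O 2/2 satisfied · (7,2)O 2/3 satisfied · (7,3)O 1/3 satisfied · (7,4)X 0/2 not · (7,5)O 1/2 satisfied · (7,6)O 2/2 satisfied · (7,7)O 1/2 satisfied

(1,2), (2,3), (6,7), (7,4)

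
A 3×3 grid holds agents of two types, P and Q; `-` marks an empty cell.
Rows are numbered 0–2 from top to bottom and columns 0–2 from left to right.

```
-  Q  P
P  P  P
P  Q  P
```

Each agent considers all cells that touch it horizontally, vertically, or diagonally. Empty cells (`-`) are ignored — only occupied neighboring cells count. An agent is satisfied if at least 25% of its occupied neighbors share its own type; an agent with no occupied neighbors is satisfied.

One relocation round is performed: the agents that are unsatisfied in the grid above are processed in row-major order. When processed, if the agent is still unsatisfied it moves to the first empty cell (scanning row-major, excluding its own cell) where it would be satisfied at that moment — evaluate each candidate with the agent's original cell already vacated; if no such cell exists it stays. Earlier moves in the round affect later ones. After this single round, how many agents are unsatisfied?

Initially unsatisfied (in order): (0,1), (2,1).
  (0,1): no empty cell satisfies it; stays.
  (2,1) → (0,0).
Resulting grid:
Q Q P
P P P
P - P
Unsatisfied now: (0,1).

1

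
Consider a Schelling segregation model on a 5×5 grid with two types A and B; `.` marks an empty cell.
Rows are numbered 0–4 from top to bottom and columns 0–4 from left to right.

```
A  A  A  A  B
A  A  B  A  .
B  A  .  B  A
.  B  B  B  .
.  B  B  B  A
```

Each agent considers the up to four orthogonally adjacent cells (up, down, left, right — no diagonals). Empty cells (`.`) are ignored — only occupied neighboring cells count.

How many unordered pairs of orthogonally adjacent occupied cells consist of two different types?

Scan each occupied cell's neighbors to the right and below so each pair is counted once.
Row 0: A(0,0)–A(0,1)= A(0,0)–A(1,0)= A(0,1)–A(0,2)= A(0,1)–A(1,1)= A(0,2)–A(0,3)= A(0,2)–B(1,2)≠ A(0,3)–B(0,4)≠ A(0,3)–A(1,3)=  → 2/8 unlike.
Row 1: A(1,0)–A(1,1)= A(1,0)–B(2,0)≠ A(1,1)–B(1,2)≠ A(1,1)–A(2,1)= B(1,2)–A(1,3)≠ A(1,3)–B(2,3)≠  → 4/6 unlike.
Row 2: B(2,0)–A(2,1)≠ A(2,1)–B(3,1)≠ B(2,3)–A(2,4)≠ B(2,3)–B(3,3)=  → 3/4 unlike.
Row 3: B(3,1)–B(3,2)= B(3,1)–B(4,1)= B(3,2)–B(3,3)= B(3,2)–B(4,2)= B(3,3)–B(4,3)=  → 0/5 unlike.
Row 4: B(4,1)–B(4,2)= B(4,2)–B(4,3)= B(4,3)–A(4,4)≠  → 1/3 unlike.
Total adjacent occupied pairs: 26; unlike-type pairs: 10.

10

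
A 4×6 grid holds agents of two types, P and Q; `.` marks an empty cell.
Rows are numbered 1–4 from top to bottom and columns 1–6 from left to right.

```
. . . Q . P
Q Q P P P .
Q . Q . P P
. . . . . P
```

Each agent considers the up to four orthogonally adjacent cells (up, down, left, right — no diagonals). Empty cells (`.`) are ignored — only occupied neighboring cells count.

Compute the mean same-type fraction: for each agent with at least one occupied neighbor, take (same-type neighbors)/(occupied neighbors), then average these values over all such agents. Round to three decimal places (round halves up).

0.682

(1,4)Q 0/1
(1,6)P — no occupied neighbors
(2,1)Q 2/2
(2,2)Q 1/2
(2,3)P 1/3
(2,4)P 2/3
(2,5)P 2/2
(3,1)Q 1/1
(3,3)Q 0/1
(3,5)P 2/2
(3,6)P 2/2
(4,6)P 1/1
Sum over 11 agents: 0/1 + 2/2 + 1/2 + 1/3 + 2/3 + 2/2 + 1/1 + 0/1 + 2/2 + 2/2 + 1/1 = 15/2; mean = 15/2 ÷ 11 = 15/22 = 0.681818… → 0.682.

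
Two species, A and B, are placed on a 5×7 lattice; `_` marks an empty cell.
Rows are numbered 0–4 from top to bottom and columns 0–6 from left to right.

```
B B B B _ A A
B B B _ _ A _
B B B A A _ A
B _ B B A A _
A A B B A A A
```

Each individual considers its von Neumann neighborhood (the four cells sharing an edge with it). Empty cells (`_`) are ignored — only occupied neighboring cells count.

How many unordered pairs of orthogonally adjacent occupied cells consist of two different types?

Scan each occupied cell's neighbors to the right and below so each pair is counted once.
From row 0: 0 unlike of 8 pairs (running 0/8).
From row 1: 0 unlike of 5 pairs (running 0/13).
From row 2: 2 unlike of 8 pairs (running 2/21).
From row 3: 2 unlike of 8 pairs (running 4/29).
From row 4: 2 unlike of 6 pairs (running 6/35).
Total adjacent occupied pairs: 35; unlike-type pairs: 6.

6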